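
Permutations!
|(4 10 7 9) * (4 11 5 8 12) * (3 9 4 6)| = 21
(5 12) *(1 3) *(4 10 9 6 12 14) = [0, 3, 2, 1, 10, 14, 12, 7, 8, 6, 9, 11, 5, 13, 4] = (1 3)(4 10 9 6 12 5 14)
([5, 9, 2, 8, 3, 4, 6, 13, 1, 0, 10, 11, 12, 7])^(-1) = [9, 8, 2, 4, 5, 0, 6, 13, 3, 1, 10, 11, 12, 7]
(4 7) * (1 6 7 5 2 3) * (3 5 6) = (1 3)(2 5)(4 6 7) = [0, 3, 5, 1, 6, 2, 7, 4]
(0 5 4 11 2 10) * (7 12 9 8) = (0 5 4 11 2 10)(7 12 9 8) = [5, 1, 10, 3, 11, 4, 6, 12, 7, 8, 0, 2, 9]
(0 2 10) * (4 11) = [2, 1, 10, 3, 11, 5, 6, 7, 8, 9, 0, 4] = (0 2 10)(4 11)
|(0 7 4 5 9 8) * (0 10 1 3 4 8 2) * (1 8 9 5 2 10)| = |(0 7 9 10 8 1 3 4 2)| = 9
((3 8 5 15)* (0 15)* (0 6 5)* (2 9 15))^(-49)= (0 8 3 15 9 2)(5 6)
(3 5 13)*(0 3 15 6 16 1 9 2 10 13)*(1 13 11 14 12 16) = (0 3 5)(1 9 2 10 11 14 12 16 13 15 6) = [3, 9, 10, 5, 4, 0, 1, 7, 8, 2, 11, 14, 16, 15, 12, 6, 13]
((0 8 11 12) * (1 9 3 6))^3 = (0 12 11 8)(1 6 3 9)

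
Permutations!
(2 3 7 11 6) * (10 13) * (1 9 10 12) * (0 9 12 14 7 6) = [9, 12, 3, 6, 4, 5, 2, 11, 8, 10, 13, 0, 1, 14, 7] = (0 9 10 13 14 7 11)(1 12)(2 3 6)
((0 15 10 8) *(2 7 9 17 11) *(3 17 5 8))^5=((0 15 10 3 17 11 2 7 9 5 8))^5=(0 11 8 17 5 3 9 10 7 15 2)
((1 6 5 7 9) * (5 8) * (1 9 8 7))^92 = (9)(1 7 5 6 8)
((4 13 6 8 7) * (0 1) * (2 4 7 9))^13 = (0 1)(2 4 13 6 8 9)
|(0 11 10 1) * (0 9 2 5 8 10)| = 6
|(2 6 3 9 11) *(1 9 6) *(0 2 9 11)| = 10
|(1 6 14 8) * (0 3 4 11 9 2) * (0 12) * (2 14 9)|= |(0 3 4 11 2 12)(1 6 9 14 8)|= 30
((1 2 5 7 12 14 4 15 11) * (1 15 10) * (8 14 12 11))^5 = (1 15)(2 8)(4 7)(5 14)(10 11)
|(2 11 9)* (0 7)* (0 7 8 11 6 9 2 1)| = |(0 8 11 2 6 9 1)| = 7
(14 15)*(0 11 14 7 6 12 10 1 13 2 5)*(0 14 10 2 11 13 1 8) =(0 13 11 10 8)(2 5 14 15 7 6 12) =[13, 1, 5, 3, 4, 14, 12, 6, 0, 9, 8, 10, 2, 11, 15, 7]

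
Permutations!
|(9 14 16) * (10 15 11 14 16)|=|(9 16)(10 15 11 14)|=4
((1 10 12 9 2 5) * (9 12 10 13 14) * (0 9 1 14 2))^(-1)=(0 9)(1 14 5 2 13)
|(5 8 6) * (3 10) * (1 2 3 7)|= 15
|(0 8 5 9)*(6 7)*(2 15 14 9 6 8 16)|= |(0 16 2 15 14 9)(5 6 7 8)|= 12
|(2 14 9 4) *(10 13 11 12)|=4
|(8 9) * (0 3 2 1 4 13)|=|(0 3 2 1 4 13)(8 9)|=6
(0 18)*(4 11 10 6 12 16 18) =(0 4 11 10 6 12 16 18) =[4, 1, 2, 3, 11, 5, 12, 7, 8, 9, 6, 10, 16, 13, 14, 15, 18, 17, 0]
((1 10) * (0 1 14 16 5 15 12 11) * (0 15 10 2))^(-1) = ((0 1 2)(5 10 14 16)(11 15 12))^(-1) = (0 2 1)(5 16 14 10)(11 12 15)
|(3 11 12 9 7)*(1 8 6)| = 15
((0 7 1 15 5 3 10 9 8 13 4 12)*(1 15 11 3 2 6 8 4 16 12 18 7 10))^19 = (0 7 8 10 15 13 9 5 16 4 2 12 18 6)(1 11 3)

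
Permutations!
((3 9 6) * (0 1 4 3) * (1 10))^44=((0 10 1 4 3 9 6))^44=(0 1 3 6 10 4 9)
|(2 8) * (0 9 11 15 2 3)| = 7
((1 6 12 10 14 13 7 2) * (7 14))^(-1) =((1 6 12 10 7 2)(13 14))^(-1) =(1 2 7 10 12 6)(13 14)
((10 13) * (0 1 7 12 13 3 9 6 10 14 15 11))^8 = (15)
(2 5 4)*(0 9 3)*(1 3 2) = [9, 3, 5, 0, 1, 4, 6, 7, 8, 2] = (0 9 2 5 4 1 3)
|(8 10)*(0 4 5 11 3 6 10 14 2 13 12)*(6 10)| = |(0 4 5 11 3 10 8 14 2 13 12)| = 11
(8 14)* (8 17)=(8 14 17)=[0, 1, 2, 3, 4, 5, 6, 7, 14, 9, 10, 11, 12, 13, 17, 15, 16, 8]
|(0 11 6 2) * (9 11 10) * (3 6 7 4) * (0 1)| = |(0 10 9 11 7 4 3 6 2 1)| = 10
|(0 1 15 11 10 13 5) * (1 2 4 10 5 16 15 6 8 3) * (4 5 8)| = |(0 2 5)(1 6 4 10 13 16 15 11 8 3)| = 30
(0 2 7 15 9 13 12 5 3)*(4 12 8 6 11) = (0 2 7 15 9 13 8 6 11 4 12 5 3) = [2, 1, 7, 0, 12, 3, 11, 15, 6, 13, 10, 4, 5, 8, 14, 9]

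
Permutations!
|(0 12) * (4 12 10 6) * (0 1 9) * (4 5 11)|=9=|(0 10 6 5 11 4 12 1 9)|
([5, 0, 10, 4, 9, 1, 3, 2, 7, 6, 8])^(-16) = [1, 5, 2, 3, 4, 0, 6, 7, 8, 9, 10]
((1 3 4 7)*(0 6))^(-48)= ((0 6)(1 3 4 7))^(-48)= (7)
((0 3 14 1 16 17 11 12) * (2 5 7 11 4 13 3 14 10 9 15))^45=((0 14 1 16 17 4 13 3 10 9 15 2 5 7 11 12))^45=(0 7 15 3 17 14 11 2 10 4 1 12 5 9 13 16)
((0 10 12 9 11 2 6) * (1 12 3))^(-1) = (0 6 2 11 9 12 1 3 10)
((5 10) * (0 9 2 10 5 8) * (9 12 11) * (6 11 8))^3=((0 12 8)(2 10 6 11 9))^3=(12)(2 11 10 9 6)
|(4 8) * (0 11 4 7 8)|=|(0 11 4)(7 8)|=6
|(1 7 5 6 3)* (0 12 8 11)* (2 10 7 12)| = 11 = |(0 2 10 7 5 6 3 1 12 8 11)|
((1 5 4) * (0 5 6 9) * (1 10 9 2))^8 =(0 10 5 9 4)(1 2 6) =((0 5 4 10 9)(1 6 2))^8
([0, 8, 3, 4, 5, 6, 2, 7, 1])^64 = (8)(2 6 5 4 3)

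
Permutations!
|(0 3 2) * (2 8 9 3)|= 6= |(0 2)(3 8 9)|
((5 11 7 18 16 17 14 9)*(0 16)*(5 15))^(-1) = (0 18 7 11 5 15 9 14 17 16)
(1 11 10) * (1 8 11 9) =(1 9)(8 11 10) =[0, 9, 2, 3, 4, 5, 6, 7, 11, 1, 8, 10]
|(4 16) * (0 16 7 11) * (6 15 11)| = 7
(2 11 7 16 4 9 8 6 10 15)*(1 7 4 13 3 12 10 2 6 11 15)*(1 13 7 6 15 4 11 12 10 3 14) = [0, 6, 4, 10, 9, 5, 2, 16, 12, 8, 13, 11, 3, 14, 1, 15, 7] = (1 6 2 4 9 8 12 3 10 13 14)(7 16)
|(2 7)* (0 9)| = 2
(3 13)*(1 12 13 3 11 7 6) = (1 12 13 11 7 6) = [0, 12, 2, 3, 4, 5, 1, 6, 8, 9, 10, 7, 13, 11]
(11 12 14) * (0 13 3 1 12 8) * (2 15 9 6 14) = [13, 12, 15, 1, 4, 5, 14, 7, 0, 6, 10, 8, 2, 3, 11, 9] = (0 13 3 1 12 2 15 9 6 14 11 8)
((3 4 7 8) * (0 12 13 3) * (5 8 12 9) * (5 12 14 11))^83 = ((0 9 12 13 3 4 7 14 11 5 8))^83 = (0 7 9 14 12 11 13 5 3 8 4)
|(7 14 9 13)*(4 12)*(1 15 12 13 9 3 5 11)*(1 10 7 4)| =|(1 15 12)(3 5 11 10 7 14)(4 13)| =6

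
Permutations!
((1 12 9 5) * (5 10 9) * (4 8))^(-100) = (1 5 12)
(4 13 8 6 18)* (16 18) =(4 13 8 6 16 18) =[0, 1, 2, 3, 13, 5, 16, 7, 6, 9, 10, 11, 12, 8, 14, 15, 18, 17, 4]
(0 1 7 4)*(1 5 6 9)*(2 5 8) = (0 8 2 5 6 9 1 7 4) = [8, 7, 5, 3, 0, 6, 9, 4, 2, 1]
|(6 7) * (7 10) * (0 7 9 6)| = 6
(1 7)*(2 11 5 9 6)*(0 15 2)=[15, 7, 11, 3, 4, 9, 0, 1, 8, 6, 10, 5, 12, 13, 14, 2]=(0 15 2 11 5 9 6)(1 7)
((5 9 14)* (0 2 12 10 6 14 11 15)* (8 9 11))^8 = ((0 2 12 10 6 14 5 11 15)(8 9))^8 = (0 15 11 5 14 6 10 12 2)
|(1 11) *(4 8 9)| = |(1 11)(4 8 9)| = 6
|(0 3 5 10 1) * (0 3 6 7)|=|(0 6 7)(1 3 5 10)|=12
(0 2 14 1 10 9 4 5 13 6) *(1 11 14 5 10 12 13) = (0 2 5 1 12 13 6)(4 10 9)(11 14) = [2, 12, 5, 3, 10, 1, 0, 7, 8, 4, 9, 14, 13, 6, 11]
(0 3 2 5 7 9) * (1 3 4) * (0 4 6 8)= (0 6 8)(1 3 2 5 7 9 4)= [6, 3, 5, 2, 1, 7, 8, 9, 0, 4]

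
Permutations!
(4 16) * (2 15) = (2 15)(4 16) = [0, 1, 15, 3, 16, 5, 6, 7, 8, 9, 10, 11, 12, 13, 14, 2, 4]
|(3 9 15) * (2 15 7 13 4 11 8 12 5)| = 11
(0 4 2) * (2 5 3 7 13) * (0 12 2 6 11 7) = (0 4 5 3)(2 12)(6 11 7 13) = [4, 1, 12, 0, 5, 3, 11, 13, 8, 9, 10, 7, 2, 6]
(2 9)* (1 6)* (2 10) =[0, 6, 9, 3, 4, 5, 1, 7, 8, 10, 2] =(1 6)(2 9 10)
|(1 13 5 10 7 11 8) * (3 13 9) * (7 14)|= |(1 9 3 13 5 10 14 7 11 8)|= 10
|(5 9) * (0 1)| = 2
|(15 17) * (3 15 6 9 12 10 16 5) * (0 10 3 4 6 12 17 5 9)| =11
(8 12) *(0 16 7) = (0 16 7)(8 12) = [16, 1, 2, 3, 4, 5, 6, 0, 12, 9, 10, 11, 8, 13, 14, 15, 7]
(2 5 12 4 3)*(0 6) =(0 6)(2 5 12 4 3) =[6, 1, 5, 2, 3, 12, 0, 7, 8, 9, 10, 11, 4]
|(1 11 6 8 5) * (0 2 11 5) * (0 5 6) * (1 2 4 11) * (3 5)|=6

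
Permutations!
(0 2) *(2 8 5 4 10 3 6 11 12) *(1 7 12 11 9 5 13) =(0 8 13 1 7 12 2)(3 6 9 5 4 10) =[8, 7, 0, 6, 10, 4, 9, 12, 13, 5, 3, 11, 2, 1]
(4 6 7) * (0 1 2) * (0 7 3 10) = (0 1 2 7 4 6 3 10) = [1, 2, 7, 10, 6, 5, 3, 4, 8, 9, 0]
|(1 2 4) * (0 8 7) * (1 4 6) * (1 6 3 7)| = |(0 8 1 2 3 7)| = 6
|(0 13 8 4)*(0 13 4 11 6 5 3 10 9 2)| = 11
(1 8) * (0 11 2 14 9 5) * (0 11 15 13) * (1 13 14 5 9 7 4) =[15, 8, 5, 3, 1, 11, 6, 4, 13, 9, 10, 2, 12, 0, 7, 14] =(0 15 14 7 4 1 8 13)(2 5 11)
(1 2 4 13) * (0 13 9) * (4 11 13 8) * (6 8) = (0 6 8 4 9)(1 2 11 13) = [6, 2, 11, 3, 9, 5, 8, 7, 4, 0, 10, 13, 12, 1]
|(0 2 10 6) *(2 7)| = 5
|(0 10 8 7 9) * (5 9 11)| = |(0 10 8 7 11 5 9)| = 7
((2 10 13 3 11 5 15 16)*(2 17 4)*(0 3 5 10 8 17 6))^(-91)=(0 6 16 15 5 13 10 11 3)(2 8 17 4)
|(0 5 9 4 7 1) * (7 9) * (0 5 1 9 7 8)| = |(0 1 5 8)(4 7 9)| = 12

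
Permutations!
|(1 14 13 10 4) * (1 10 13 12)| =6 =|(1 14 12)(4 10)|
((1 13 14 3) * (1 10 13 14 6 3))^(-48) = (14)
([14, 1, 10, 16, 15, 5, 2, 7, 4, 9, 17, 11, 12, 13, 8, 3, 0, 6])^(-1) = (0 16 3 15 4 8 14)(2 6 17 10)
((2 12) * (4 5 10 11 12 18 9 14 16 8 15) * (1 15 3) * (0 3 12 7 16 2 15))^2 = (0 1 3)(2 9)(4 10 7 8 15 5 11 16 12)(14 18)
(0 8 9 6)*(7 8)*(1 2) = [7, 2, 1, 3, 4, 5, 0, 8, 9, 6] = (0 7 8 9 6)(1 2)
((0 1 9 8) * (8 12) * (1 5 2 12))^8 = (0 12 5 8 2)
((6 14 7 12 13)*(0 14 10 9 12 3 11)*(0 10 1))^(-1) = (0 1 6 13 12 9 10 11 3 7 14)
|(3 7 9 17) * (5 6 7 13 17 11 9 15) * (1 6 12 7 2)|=12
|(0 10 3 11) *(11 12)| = 5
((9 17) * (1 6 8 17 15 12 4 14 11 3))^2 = (1 8 9 12 14 3 6 17 15 4 11)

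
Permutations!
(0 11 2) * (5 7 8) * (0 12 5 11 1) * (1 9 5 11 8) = [9, 0, 12, 3, 4, 7, 6, 1, 8, 5, 10, 2, 11] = (0 9 5 7 1)(2 12 11)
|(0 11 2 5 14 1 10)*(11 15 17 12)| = |(0 15 17 12 11 2 5 14 1 10)| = 10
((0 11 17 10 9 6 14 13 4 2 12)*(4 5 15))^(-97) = ((0 11 17 10 9 6 14 13 5 15 4 2 12))^(-97) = (0 13 11 5 17 15 10 4 9 2 6 12 14)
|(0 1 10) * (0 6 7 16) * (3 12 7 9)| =|(0 1 10 6 9 3 12 7 16)| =9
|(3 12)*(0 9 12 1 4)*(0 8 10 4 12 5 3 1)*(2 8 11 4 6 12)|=12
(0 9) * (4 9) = (0 4 9) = [4, 1, 2, 3, 9, 5, 6, 7, 8, 0]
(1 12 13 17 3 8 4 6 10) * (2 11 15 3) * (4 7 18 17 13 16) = (1 12 16 4 6 10)(2 11 15 3 8 7 18 17) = [0, 12, 11, 8, 6, 5, 10, 18, 7, 9, 1, 15, 16, 13, 14, 3, 4, 2, 17]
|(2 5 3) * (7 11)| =6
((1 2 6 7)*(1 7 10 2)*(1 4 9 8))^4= ((1 4 9 8)(2 6 10))^4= (2 6 10)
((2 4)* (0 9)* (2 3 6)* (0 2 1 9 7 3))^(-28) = (0 1)(2 3)(4 6)(7 9)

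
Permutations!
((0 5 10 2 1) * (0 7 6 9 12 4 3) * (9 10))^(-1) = (0 3 4 12 9 5)(1 2 10 6 7) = ((0 5 9 12 4 3)(1 7 6 10 2))^(-1)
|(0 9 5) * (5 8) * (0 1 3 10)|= |(0 9 8 5 1 3 10)|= 7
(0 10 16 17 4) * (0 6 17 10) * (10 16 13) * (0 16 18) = [16, 1, 2, 3, 6, 5, 17, 7, 8, 9, 13, 11, 12, 10, 14, 15, 18, 4, 0] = (0 16 18)(4 6 17)(10 13)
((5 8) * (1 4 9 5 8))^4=(9)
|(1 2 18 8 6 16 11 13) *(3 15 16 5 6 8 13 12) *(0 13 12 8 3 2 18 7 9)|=|(0 13 1 18 12 2 7 9)(3 15 16 11 8)(5 6)|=40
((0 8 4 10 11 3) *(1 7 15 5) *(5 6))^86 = (0 4 11)(1 7 15 6 5)(3 8 10)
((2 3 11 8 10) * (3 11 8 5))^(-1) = ((2 11 5 3 8 10))^(-1) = (2 10 8 3 5 11)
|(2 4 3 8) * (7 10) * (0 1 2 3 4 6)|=|(0 1 2 6)(3 8)(7 10)|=4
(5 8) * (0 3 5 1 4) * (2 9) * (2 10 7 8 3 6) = [6, 4, 9, 5, 0, 3, 2, 8, 1, 10, 7] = (0 6 2 9 10 7 8 1 4)(3 5)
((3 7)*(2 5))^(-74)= ((2 5)(3 7))^(-74)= (7)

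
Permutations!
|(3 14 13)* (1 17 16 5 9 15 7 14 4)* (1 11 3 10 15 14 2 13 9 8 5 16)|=|(1 17)(2 13 10 15 7)(3 4 11)(5 8)(9 14)|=30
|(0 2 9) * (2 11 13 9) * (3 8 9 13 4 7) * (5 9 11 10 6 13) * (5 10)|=15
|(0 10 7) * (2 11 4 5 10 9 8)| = |(0 9 8 2 11 4 5 10 7)| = 9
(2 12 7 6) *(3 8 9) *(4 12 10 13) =(2 10 13 4 12 7 6)(3 8 9) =[0, 1, 10, 8, 12, 5, 2, 6, 9, 3, 13, 11, 7, 4]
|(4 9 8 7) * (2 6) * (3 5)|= |(2 6)(3 5)(4 9 8 7)|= 4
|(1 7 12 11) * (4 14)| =4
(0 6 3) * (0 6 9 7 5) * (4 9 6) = (0 6 3 4 9 7 5) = [6, 1, 2, 4, 9, 0, 3, 5, 8, 7]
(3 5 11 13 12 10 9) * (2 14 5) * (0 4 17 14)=(0 4 17 14 5 11 13 12 10 9 3 2)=[4, 1, 0, 2, 17, 11, 6, 7, 8, 3, 9, 13, 10, 12, 5, 15, 16, 14]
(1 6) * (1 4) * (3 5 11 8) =(1 6 4)(3 5 11 8) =[0, 6, 2, 5, 1, 11, 4, 7, 3, 9, 10, 8]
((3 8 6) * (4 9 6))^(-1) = ((3 8 4 9 6))^(-1) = (3 6 9 4 8)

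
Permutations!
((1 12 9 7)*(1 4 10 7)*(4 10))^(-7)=((1 12 9)(7 10))^(-7)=(1 9 12)(7 10)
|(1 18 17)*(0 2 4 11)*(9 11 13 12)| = 21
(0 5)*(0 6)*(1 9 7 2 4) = (0 5 6)(1 9 7 2 4) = [5, 9, 4, 3, 1, 6, 0, 2, 8, 7]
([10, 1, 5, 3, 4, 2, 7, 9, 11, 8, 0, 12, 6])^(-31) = [10, 1, 5, 3, 4, 2, 12, 6, 9, 7, 0, 8, 11]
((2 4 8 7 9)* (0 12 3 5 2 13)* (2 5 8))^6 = (0 13 9 7 8 3 12)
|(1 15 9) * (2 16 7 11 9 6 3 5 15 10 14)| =|(1 10 14 2 16 7 11 9)(3 5 15 6)| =8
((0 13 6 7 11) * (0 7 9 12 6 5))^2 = ((0 13 5)(6 9 12)(7 11))^2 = (0 5 13)(6 12 9)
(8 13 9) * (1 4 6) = (1 4 6)(8 13 9) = [0, 4, 2, 3, 6, 5, 1, 7, 13, 8, 10, 11, 12, 9]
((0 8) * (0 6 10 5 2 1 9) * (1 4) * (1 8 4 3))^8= (0 1 2 10 8)(3 5 6 4 9)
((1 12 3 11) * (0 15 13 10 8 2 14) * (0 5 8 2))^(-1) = ((0 15 13 10 2 14 5 8)(1 12 3 11))^(-1) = (0 8 5 14 2 10 13 15)(1 11 3 12)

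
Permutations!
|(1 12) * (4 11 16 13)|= 4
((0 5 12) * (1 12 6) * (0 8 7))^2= ((0 5 6 1 12 8 7))^2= (0 6 12 7 5 1 8)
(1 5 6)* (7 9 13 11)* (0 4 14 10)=[4, 5, 2, 3, 14, 6, 1, 9, 8, 13, 0, 7, 12, 11, 10]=(0 4 14 10)(1 5 6)(7 9 13 11)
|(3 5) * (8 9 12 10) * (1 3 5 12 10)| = 3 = |(1 3 12)(8 9 10)|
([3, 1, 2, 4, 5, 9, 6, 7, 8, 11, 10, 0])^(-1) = [11, 1, 2, 0, 3, 4, 6, 7, 8, 5, 10, 9]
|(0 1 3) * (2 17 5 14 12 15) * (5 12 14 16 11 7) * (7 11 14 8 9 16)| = 12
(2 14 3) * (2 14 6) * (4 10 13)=[0, 1, 6, 14, 10, 5, 2, 7, 8, 9, 13, 11, 12, 4, 3]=(2 6)(3 14)(4 10 13)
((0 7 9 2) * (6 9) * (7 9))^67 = ((0 9 2)(6 7))^67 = (0 9 2)(6 7)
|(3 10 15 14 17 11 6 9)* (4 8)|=|(3 10 15 14 17 11 6 9)(4 8)|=8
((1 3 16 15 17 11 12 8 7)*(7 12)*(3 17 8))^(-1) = (1 7 11 17)(3 12 8 15 16)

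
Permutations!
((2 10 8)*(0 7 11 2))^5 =((0 7 11 2 10 8))^5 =(0 8 10 2 11 7)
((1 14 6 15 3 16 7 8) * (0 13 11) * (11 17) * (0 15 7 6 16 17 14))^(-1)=(0 1 8 7 6 16 14 13)(3 15 11 17)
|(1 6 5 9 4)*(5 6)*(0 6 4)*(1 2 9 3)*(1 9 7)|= 9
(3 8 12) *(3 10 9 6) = (3 8 12 10 9 6) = [0, 1, 2, 8, 4, 5, 3, 7, 12, 6, 9, 11, 10]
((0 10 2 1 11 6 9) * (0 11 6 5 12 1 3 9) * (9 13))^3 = (0 3 11 1 10 13 5 6 2 9 12)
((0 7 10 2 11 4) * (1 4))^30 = ((0 7 10 2 11 1 4))^30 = (0 10 11 4 7 2 1)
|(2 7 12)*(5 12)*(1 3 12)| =6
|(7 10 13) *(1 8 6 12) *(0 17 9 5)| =12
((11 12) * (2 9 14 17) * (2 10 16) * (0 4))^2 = ((0 4)(2 9 14 17 10 16)(11 12))^2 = (2 14 10)(9 17 16)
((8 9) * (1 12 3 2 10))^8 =(1 2 12 10 3)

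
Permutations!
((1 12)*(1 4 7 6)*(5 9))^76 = (1 12 4 7 6)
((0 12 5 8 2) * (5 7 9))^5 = (0 8 9 12 2 5 7)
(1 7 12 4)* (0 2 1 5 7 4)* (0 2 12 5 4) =[12, 0, 1, 3, 4, 7, 6, 5, 8, 9, 10, 11, 2] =(0 12 2 1)(5 7)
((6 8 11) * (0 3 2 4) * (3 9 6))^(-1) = (0 4 2 3 11 8 6 9)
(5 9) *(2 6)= [0, 1, 6, 3, 4, 9, 2, 7, 8, 5]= (2 6)(5 9)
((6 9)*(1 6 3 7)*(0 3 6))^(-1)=(0 1 7 3)(6 9)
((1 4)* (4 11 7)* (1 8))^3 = ((1 11 7 4 8))^3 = (1 4 11 8 7)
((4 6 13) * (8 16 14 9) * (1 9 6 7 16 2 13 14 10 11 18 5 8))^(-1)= ((1 9)(2 13 4 7 16 10 11 18 5 8)(6 14))^(-1)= (1 9)(2 8 5 18 11 10 16 7 4 13)(6 14)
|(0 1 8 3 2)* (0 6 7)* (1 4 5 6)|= 20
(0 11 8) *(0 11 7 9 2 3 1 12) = (0 7 9 2 3 1 12)(8 11) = [7, 12, 3, 1, 4, 5, 6, 9, 11, 2, 10, 8, 0]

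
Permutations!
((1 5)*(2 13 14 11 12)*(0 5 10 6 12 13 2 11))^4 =((0 5 1 10 6 12 11 13 14))^4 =(0 6 14 10 13 1 11 5 12)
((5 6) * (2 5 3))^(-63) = (2 5 6 3)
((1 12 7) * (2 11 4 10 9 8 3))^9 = (12)(2 4 9 3 11 10 8)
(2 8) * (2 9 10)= (2 8 9 10)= [0, 1, 8, 3, 4, 5, 6, 7, 9, 10, 2]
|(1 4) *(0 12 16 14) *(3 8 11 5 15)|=|(0 12 16 14)(1 4)(3 8 11 5 15)|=20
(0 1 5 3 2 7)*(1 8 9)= (0 8 9 1 5 3 2 7)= [8, 5, 7, 2, 4, 3, 6, 0, 9, 1]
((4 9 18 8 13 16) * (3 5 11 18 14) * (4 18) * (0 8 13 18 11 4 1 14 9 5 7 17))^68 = ((0 8 18 13 16 11 1 14 3 7 17)(4 5))^68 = (0 18 16 1 3 17 8 13 11 14 7)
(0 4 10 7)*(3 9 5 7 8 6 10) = (0 4 3 9 5 7)(6 10 8) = [4, 1, 2, 9, 3, 7, 10, 0, 6, 5, 8]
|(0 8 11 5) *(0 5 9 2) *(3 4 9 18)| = |(0 8 11 18 3 4 9 2)| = 8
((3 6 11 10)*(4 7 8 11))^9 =((3 6 4 7 8 11 10))^9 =(3 4 8 10 6 7 11)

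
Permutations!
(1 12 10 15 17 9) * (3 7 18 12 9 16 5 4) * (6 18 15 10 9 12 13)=(1 12 9)(3 7 15 17 16 5 4)(6 18 13)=[0, 12, 2, 7, 3, 4, 18, 15, 8, 1, 10, 11, 9, 6, 14, 17, 5, 16, 13]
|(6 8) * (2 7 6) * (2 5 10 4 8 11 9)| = |(2 7 6 11 9)(4 8 5 10)| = 20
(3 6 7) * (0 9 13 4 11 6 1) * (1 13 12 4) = (0 9 12 4 11 6 7 3 13 1) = [9, 0, 2, 13, 11, 5, 7, 3, 8, 12, 10, 6, 4, 1]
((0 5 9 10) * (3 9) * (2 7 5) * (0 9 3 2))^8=((2 7 5)(9 10))^8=(10)(2 5 7)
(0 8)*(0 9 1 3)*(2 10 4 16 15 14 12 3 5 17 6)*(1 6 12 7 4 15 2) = (0 8 9 6 1 5 17 12 3)(2 10 15 14 7 4 16) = [8, 5, 10, 0, 16, 17, 1, 4, 9, 6, 15, 11, 3, 13, 7, 14, 2, 12]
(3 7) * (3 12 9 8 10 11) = (3 7 12 9 8 10 11) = [0, 1, 2, 7, 4, 5, 6, 12, 10, 8, 11, 3, 9]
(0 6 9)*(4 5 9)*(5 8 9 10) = (0 6 4 8 9)(5 10) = [6, 1, 2, 3, 8, 10, 4, 7, 9, 0, 5]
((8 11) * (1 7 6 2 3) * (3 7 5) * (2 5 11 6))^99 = (1 6)(2 7)(3 8)(5 11)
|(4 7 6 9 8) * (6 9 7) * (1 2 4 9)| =10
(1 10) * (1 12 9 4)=(1 10 12 9 4)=[0, 10, 2, 3, 1, 5, 6, 7, 8, 4, 12, 11, 9]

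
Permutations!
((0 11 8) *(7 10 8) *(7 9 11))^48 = ((0 7 10 8)(9 11))^48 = (11)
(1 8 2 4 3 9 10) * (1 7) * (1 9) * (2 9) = (1 8 9 10 7 2 4 3) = [0, 8, 4, 1, 3, 5, 6, 2, 9, 10, 7]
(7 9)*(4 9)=(4 9 7)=[0, 1, 2, 3, 9, 5, 6, 4, 8, 7]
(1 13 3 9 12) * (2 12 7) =(1 13 3 9 7 2 12) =[0, 13, 12, 9, 4, 5, 6, 2, 8, 7, 10, 11, 1, 3]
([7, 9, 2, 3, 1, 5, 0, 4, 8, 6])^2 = (0 4 9)(1 6 7)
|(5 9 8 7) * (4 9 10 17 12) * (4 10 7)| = 6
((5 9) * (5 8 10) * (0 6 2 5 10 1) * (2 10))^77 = ((0 6 10 2 5 9 8 1))^77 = (0 9 10 1 5 6 8 2)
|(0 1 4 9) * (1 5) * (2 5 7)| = 7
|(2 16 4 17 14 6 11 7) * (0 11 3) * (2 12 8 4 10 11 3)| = 22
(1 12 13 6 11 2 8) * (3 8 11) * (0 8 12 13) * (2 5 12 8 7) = (0 7 2 11 5 12)(1 13 6 3 8) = [7, 13, 11, 8, 4, 12, 3, 2, 1, 9, 10, 5, 0, 6]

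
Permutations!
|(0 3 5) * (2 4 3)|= 5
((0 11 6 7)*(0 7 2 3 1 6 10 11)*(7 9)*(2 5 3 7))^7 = (1 3 5 6)(2 7 9)(10 11) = ((1 6 5 3)(2 7 9)(10 11))^7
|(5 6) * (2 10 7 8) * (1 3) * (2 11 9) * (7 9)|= 6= |(1 3)(2 10 9)(5 6)(7 8 11)|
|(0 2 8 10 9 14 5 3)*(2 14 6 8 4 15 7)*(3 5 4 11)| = |(0 14 4 15 7 2 11 3)(6 8 10 9)| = 8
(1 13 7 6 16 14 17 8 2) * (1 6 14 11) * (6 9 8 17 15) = (17)(1 13 7 14 15 6 16 11)(2 9 8) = [0, 13, 9, 3, 4, 5, 16, 14, 2, 8, 10, 1, 12, 7, 15, 6, 11, 17]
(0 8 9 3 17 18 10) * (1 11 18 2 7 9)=(0 8 1 11 18 10)(2 7 9 3 17)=[8, 11, 7, 17, 4, 5, 6, 9, 1, 3, 0, 18, 12, 13, 14, 15, 16, 2, 10]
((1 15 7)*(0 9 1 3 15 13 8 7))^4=(0 8)(1 3)(7 9)(13 15)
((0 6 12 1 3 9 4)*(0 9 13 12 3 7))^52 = ((0 6 3 13 12 1 7)(4 9))^52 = (0 13 7 3 1 6 12)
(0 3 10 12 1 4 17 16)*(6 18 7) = (0 3 10 12 1 4 17 16)(6 18 7) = [3, 4, 2, 10, 17, 5, 18, 6, 8, 9, 12, 11, 1, 13, 14, 15, 0, 16, 7]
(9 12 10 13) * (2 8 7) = [0, 1, 8, 3, 4, 5, 6, 2, 7, 12, 13, 11, 10, 9] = (2 8 7)(9 12 10 13)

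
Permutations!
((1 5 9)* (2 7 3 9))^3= (1 7)(2 9)(3 5)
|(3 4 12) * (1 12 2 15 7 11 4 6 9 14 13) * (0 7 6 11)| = 22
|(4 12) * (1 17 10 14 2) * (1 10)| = |(1 17)(2 10 14)(4 12)| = 6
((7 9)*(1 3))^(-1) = (1 3)(7 9)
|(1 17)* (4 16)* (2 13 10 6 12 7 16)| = 8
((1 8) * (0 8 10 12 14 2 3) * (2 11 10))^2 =(0 1 3 8 2)(10 14)(11 12)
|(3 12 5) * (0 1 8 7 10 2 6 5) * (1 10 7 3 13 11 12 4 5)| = |(0 10 2 6 1 8 3 4 5 13 11 12)| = 12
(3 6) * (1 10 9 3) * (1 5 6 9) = (1 10)(3 9)(5 6) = [0, 10, 2, 9, 4, 6, 5, 7, 8, 3, 1]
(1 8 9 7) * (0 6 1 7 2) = (0 6 1 8 9 2) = [6, 8, 0, 3, 4, 5, 1, 7, 9, 2]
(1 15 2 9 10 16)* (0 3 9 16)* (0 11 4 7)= (0 3 9 10 11 4 7)(1 15 2 16)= [3, 15, 16, 9, 7, 5, 6, 0, 8, 10, 11, 4, 12, 13, 14, 2, 1]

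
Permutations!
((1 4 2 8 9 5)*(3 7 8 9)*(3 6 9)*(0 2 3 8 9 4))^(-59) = (0 2 8 6 4 3 7 9 5 1)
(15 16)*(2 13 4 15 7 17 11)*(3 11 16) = (2 13 4 15 3 11)(7 17 16) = [0, 1, 13, 11, 15, 5, 6, 17, 8, 9, 10, 2, 12, 4, 14, 3, 7, 16]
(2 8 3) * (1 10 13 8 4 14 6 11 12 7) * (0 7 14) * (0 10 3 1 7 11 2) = (0 11 12 14 6 2 4 10 13 8 1 3) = [11, 3, 4, 0, 10, 5, 2, 7, 1, 9, 13, 12, 14, 8, 6]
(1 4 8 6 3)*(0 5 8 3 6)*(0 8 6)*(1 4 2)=[5, 2, 1, 4, 3, 6, 0, 7, 8]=(8)(0 5 6)(1 2)(3 4)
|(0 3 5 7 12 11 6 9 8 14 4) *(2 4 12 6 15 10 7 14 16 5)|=|(0 3 2 4)(5 14 12 11 15 10 7 6 9 8 16)|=44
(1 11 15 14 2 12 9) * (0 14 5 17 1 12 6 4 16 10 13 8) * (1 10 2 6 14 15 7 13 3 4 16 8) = [15, 11, 14, 4, 8, 17, 16, 13, 0, 12, 3, 7, 9, 1, 6, 5, 2, 10] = (0 15 5 17 10 3 4 8)(1 11 7 13)(2 14 6 16)(9 12)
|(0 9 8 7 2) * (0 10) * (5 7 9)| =10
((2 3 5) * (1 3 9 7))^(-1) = (1 7 9 2 5 3)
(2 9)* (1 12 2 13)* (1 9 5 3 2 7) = [0, 12, 5, 2, 4, 3, 6, 1, 8, 13, 10, 11, 7, 9] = (1 12 7)(2 5 3)(9 13)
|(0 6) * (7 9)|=2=|(0 6)(7 9)|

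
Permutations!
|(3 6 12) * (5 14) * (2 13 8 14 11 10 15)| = |(2 13 8 14 5 11 10 15)(3 6 12)| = 24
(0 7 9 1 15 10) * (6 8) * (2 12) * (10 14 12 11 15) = (0 7 9 1 10)(2 11 15 14 12)(6 8) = [7, 10, 11, 3, 4, 5, 8, 9, 6, 1, 0, 15, 2, 13, 12, 14]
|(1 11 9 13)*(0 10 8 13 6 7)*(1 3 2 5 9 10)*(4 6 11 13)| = |(0 1 13 3 2 5 9 11 10 8 4 6 7)| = 13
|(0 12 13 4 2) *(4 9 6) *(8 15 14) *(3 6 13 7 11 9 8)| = 13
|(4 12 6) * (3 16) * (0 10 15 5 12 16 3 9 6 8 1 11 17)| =36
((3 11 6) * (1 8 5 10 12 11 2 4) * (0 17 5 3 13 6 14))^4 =((0 17 5 10 12 11 14)(1 8 3 2 4)(6 13))^4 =(0 12 17 11 5 14 10)(1 4 2 3 8)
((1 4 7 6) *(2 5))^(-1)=((1 4 7 6)(2 5))^(-1)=(1 6 7 4)(2 5)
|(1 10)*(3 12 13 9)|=4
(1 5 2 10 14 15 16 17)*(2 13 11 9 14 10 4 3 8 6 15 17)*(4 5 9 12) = (1 9 14 17)(2 5 13 11 12 4 3 8 6 15 16) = [0, 9, 5, 8, 3, 13, 15, 7, 6, 14, 10, 12, 4, 11, 17, 16, 2, 1]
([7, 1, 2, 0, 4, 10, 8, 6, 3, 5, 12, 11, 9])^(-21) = [3, 1, 2, 8, 4, 9, 7, 0, 6, 12, 5, 11, 10]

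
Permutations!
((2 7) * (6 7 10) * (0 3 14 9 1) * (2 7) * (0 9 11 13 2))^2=(0 14 13 10)(2 6 3 11)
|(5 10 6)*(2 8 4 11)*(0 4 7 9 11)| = |(0 4)(2 8 7 9 11)(5 10 6)| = 30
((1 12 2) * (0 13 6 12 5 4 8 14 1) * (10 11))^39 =((0 13 6 12 2)(1 5 4 8 14)(10 11))^39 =(0 2 12 6 13)(1 14 8 4 5)(10 11)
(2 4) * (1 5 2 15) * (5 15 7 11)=[0, 15, 4, 3, 7, 2, 6, 11, 8, 9, 10, 5, 12, 13, 14, 1]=(1 15)(2 4 7 11 5)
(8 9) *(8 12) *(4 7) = (4 7)(8 9 12) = [0, 1, 2, 3, 7, 5, 6, 4, 9, 12, 10, 11, 8]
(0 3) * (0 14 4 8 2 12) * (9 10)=(0 3 14 4 8 2 12)(9 10)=[3, 1, 12, 14, 8, 5, 6, 7, 2, 10, 9, 11, 0, 13, 4]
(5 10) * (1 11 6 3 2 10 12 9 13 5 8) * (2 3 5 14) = (1 11 6 5 12 9 13 14 2 10 8) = [0, 11, 10, 3, 4, 12, 5, 7, 1, 13, 8, 6, 9, 14, 2]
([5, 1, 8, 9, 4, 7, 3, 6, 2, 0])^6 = (9)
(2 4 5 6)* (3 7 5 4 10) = [0, 1, 10, 7, 4, 6, 2, 5, 8, 9, 3] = (2 10 3 7 5 6)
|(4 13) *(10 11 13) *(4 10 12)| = 6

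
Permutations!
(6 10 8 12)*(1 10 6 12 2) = [0, 10, 1, 3, 4, 5, 6, 7, 2, 9, 8, 11, 12] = (12)(1 10 8 2)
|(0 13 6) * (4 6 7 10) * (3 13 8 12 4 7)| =|(0 8 12 4 6)(3 13)(7 10)| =10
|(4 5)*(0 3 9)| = |(0 3 9)(4 5)| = 6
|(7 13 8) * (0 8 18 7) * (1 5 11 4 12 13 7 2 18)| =6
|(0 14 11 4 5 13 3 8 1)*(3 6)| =10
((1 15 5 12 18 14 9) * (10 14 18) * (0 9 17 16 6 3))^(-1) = (18)(0 3 6 16 17 14 10 12 5 15 1 9)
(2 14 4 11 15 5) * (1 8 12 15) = [0, 8, 14, 3, 11, 2, 6, 7, 12, 9, 10, 1, 15, 13, 4, 5] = (1 8 12 15 5 2 14 4 11)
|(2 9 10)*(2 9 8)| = |(2 8)(9 10)| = 2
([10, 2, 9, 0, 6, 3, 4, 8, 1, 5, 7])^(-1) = (0 3 5 9 2 1 8 7 10)(4 6)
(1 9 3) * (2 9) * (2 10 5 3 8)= (1 10 5 3)(2 9 8)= [0, 10, 9, 1, 4, 3, 6, 7, 2, 8, 5]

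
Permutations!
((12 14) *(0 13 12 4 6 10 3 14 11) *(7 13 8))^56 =(0 7 12)(3 14 4 6 10)(8 13 11)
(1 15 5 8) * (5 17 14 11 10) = (1 15 17 14 11 10 5 8) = [0, 15, 2, 3, 4, 8, 6, 7, 1, 9, 5, 10, 12, 13, 11, 17, 16, 14]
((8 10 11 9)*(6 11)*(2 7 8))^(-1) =(2 9 11 6 10 8 7)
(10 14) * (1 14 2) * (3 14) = (1 3 14 10 2) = [0, 3, 1, 14, 4, 5, 6, 7, 8, 9, 2, 11, 12, 13, 10]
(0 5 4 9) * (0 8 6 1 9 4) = [5, 9, 2, 3, 4, 0, 1, 7, 6, 8] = (0 5)(1 9 8 6)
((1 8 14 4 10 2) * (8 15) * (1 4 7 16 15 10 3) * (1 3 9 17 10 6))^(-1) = ((1 6)(2 4 9 17 10)(7 16 15 8 14))^(-1) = (1 6)(2 10 17 9 4)(7 14 8 15 16)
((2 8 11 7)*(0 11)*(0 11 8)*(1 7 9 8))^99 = (11)(0 2 7 1)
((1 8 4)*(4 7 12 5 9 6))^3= ((1 8 7 12 5 9 6 4))^3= (1 12 6 8 5 4 7 9)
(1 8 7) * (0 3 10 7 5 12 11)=(0 3 10 7 1 8 5 12 11)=[3, 8, 2, 10, 4, 12, 6, 1, 5, 9, 7, 0, 11]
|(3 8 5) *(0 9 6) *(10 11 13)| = |(0 9 6)(3 8 5)(10 11 13)| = 3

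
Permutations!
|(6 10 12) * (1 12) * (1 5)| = 5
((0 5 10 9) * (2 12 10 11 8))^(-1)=((0 5 11 8 2 12 10 9))^(-1)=(0 9 10 12 2 8 11 5)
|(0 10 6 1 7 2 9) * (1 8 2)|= |(0 10 6 8 2 9)(1 7)|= 6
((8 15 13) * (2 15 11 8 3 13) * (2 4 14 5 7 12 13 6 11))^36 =(15)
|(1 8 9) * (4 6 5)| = |(1 8 9)(4 6 5)| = 3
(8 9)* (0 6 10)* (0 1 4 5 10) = (0 6)(1 4 5 10)(8 9) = [6, 4, 2, 3, 5, 10, 0, 7, 9, 8, 1]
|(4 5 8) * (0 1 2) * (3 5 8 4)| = 12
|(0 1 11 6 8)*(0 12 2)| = 7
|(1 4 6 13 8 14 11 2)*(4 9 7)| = 10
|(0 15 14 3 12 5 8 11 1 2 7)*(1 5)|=24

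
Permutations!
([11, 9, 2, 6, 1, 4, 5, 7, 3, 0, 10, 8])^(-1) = (0 9 1 4 5 6 3 8 11)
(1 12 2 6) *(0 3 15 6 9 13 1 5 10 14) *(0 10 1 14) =(0 3 15 6 5 1 12 2 9 13 14 10) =[3, 12, 9, 15, 4, 1, 5, 7, 8, 13, 0, 11, 2, 14, 10, 6]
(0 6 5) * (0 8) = (0 6 5 8) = [6, 1, 2, 3, 4, 8, 5, 7, 0]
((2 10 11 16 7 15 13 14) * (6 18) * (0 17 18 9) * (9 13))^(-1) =(0 9 15 7 16 11 10 2 14 13 6 18 17)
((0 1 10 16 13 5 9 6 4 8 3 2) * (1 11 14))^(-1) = ((0 11 14 1 10 16 13 5 9 6 4 8 3 2))^(-1) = (0 2 3 8 4 6 9 5 13 16 10 1 14 11)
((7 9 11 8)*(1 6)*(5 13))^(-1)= ((1 6)(5 13)(7 9 11 8))^(-1)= (1 6)(5 13)(7 8 11 9)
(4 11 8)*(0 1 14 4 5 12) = (0 1 14 4 11 8 5 12) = [1, 14, 2, 3, 11, 12, 6, 7, 5, 9, 10, 8, 0, 13, 4]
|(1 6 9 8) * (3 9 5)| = 6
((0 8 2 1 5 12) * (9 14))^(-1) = ((0 8 2 1 5 12)(9 14))^(-1) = (0 12 5 1 2 8)(9 14)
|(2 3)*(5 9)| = 2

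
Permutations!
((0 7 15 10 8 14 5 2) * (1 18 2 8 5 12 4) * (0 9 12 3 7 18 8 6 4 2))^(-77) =(0 18)(1 3 10 4 14 15 6 8 7 5)(2 9 12)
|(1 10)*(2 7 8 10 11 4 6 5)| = |(1 11 4 6 5 2 7 8 10)| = 9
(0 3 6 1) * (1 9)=(0 3 6 9 1)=[3, 0, 2, 6, 4, 5, 9, 7, 8, 1]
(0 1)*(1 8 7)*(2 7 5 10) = (0 8 5 10 2 7 1) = [8, 0, 7, 3, 4, 10, 6, 1, 5, 9, 2]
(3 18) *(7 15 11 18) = (3 7 15 11 18) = [0, 1, 2, 7, 4, 5, 6, 15, 8, 9, 10, 18, 12, 13, 14, 11, 16, 17, 3]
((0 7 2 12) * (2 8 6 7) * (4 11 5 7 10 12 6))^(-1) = (0 12 10 6 2)(4 8 7 5 11)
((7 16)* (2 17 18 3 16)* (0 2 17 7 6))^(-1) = ((0 2 7 17 18 3 16 6))^(-1) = (0 6 16 3 18 17 7 2)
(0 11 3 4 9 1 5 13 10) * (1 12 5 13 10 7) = (0 11 3 4 9 12 5 10)(1 13 7) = [11, 13, 2, 4, 9, 10, 6, 1, 8, 12, 0, 3, 5, 7]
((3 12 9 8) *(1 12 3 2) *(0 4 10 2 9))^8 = (0 10 1)(2 12 4)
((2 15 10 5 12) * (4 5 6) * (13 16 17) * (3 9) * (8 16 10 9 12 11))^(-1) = ((2 15 9 3 12)(4 5 11 8 16 17 13 10 6))^(-1) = (2 12 3 9 15)(4 6 10 13 17 16 8 11 5)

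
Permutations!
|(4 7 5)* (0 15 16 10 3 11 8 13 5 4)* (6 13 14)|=22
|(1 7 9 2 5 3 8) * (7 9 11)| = |(1 9 2 5 3 8)(7 11)| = 6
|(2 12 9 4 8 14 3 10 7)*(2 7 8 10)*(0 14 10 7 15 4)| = |(0 14 3 2 12 9)(4 7 15)(8 10)| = 6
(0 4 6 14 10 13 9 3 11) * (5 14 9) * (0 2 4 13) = (0 13 5 14 10)(2 4 6 9 3 11) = [13, 1, 4, 11, 6, 14, 9, 7, 8, 3, 0, 2, 12, 5, 10]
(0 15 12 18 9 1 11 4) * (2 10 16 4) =(0 15 12 18 9 1 11 2 10 16 4) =[15, 11, 10, 3, 0, 5, 6, 7, 8, 1, 16, 2, 18, 13, 14, 12, 4, 17, 9]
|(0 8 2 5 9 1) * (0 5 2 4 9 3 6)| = 8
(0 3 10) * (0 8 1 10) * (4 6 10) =(0 3)(1 4 6 10 8) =[3, 4, 2, 0, 6, 5, 10, 7, 1, 9, 8]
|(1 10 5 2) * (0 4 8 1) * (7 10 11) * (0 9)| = 10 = |(0 4 8 1 11 7 10 5 2 9)|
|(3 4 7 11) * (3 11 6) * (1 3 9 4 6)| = 6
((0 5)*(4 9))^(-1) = (0 5)(4 9)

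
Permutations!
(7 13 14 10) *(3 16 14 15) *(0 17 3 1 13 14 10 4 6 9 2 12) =[17, 13, 12, 16, 6, 5, 9, 14, 8, 2, 7, 11, 0, 15, 4, 1, 10, 3] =(0 17 3 16 10 7 14 4 6 9 2 12)(1 13 15)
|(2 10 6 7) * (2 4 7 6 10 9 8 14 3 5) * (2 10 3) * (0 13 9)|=|(0 13 9 8 14 2)(3 5 10)(4 7)|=6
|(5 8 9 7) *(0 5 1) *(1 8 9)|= 6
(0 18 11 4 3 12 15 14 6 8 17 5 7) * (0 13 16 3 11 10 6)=(0 18 10 6 8 17 5 7 13 16 3 12 15 14)(4 11)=[18, 1, 2, 12, 11, 7, 8, 13, 17, 9, 6, 4, 15, 16, 0, 14, 3, 5, 10]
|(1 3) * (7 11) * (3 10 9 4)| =10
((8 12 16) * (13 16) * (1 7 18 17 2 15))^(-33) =(1 17)(2 7)(8 16 13 12)(15 18)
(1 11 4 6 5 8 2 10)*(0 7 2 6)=(0 7 2 10 1 11 4)(5 8 6)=[7, 11, 10, 3, 0, 8, 5, 2, 6, 9, 1, 4]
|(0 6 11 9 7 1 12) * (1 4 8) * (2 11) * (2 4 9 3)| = |(0 6 4 8 1 12)(2 11 3)(7 9)| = 6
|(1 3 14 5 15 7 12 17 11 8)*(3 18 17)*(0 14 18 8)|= 10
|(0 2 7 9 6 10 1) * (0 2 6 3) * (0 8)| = |(0 6 10 1 2 7 9 3 8)| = 9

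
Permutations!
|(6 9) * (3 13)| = |(3 13)(6 9)| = 2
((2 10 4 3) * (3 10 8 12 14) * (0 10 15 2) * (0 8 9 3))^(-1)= (0 14 12 8 3 9 2 15 4 10)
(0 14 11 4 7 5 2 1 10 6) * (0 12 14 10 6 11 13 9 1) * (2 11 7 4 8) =[10, 6, 0, 3, 4, 11, 12, 5, 2, 1, 7, 8, 14, 9, 13] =(0 10 7 5 11 8 2)(1 6 12 14 13 9)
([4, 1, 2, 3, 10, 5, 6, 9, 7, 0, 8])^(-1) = [9, 1, 2, 3, 0, 5, 6, 8, 10, 7, 4]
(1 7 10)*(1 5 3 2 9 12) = (1 7 10 5 3 2 9 12) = [0, 7, 9, 2, 4, 3, 6, 10, 8, 12, 5, 11, 1]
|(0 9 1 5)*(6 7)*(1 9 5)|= |(9)(0 5)(6 7)|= 2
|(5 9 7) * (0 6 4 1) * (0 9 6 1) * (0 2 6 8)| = 6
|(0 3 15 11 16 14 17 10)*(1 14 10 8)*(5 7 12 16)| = |(0 3 15 11 5 7 12 16 10)(1 14 17 8)| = 36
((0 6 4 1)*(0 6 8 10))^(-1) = ((0 8 10)(1 6 4))^(-1) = (0 10 8)(1 4 6)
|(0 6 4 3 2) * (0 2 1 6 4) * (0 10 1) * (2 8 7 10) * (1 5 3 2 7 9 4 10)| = |(0 10 5 3)(1 6 7)(2 8 9 4)| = 12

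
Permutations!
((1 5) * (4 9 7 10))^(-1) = (1 5)(4 10 7 9)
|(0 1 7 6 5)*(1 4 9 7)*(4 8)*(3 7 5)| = |(0 8 4 9 5)(3 7 6)| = 15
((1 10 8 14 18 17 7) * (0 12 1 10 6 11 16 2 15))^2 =((0 12 1 6 11 16 2 15)(7 10 8 14 18 17))^2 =(0 1 11 2)(6 16 15 12)(7 8 18)(10 14 17)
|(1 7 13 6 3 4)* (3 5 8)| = |(1 7 13 6 5 8 3 4)| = 8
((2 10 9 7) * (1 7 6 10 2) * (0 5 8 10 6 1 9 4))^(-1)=((0 5 8 10 4)(1 7 9))^(-1)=(0 4 10 8 5)(1 9 7)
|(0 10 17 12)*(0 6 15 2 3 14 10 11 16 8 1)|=40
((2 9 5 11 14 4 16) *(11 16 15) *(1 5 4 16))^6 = ((1 5)(2 9 4 15 11 14 16))^6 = (2 16 14 11 15 4 9)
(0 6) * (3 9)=(0 6)(3 9)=[6, 1, 2, 9, 4, 5, 0, 7, 8, 3]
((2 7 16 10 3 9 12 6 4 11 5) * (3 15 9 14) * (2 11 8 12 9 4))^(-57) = ((2 7 16 10 15 4 8 12 6)(3 14)(5 11))^(-57) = (2 8 10)(3 14)(4 16 6)(5 11)(7 12 15)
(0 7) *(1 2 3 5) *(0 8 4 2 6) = [7, 6, 3, 5, 2, 1, 0, 8, 4] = (0 7 8 4 2 3 5 1 6)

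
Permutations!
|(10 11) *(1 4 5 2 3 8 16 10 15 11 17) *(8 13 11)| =12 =|(1 4 5 2 3 13 11 15 8 16 10 17)|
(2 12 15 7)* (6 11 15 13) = [0, 1, 12, 3, 4, 5, 11, 2, 8, 9, 10, 15, 13, 6, 14, 7] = (2 12 13 6 11 15 7)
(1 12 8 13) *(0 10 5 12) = (0 10 5 12 8 13 1) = [10, 0, 2, 3, 4, 12, 6, 7, 13, 9, 5, 11, 8, 1]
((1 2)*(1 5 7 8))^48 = (1 7 2 8 5) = ((1 2 5 7 8))^48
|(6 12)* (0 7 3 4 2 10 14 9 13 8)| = |(0 7 3 4 2 10 14 9 13 8)(6 12)| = 10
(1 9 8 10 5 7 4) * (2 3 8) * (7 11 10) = (1 9 2 3 8 7 4)(5 11 10) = [0, 9, 3, 8, 1, 11, 6, 4, 7, 2, 5, 10]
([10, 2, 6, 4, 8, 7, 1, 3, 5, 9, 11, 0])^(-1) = (0 11 10)(1 6 2)(3 7 5 8 4)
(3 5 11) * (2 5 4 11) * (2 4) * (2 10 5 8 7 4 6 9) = [0, 1, 8, 10, 11, 6, 9, 4, 7, 2, 5, 3] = (2 8 7 4 11 3 10 5 6 9)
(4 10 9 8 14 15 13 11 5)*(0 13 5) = (0 13 11)(4 10 9 8 14 15 5) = [13, 1, 2, 3, 10, 4, 6, 7, 14, 8, 9, 0, 12, 11, 15, 5]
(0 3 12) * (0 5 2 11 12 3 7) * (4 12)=[7, 1, 11, 3, 12, 2, 6, 0, 8, 9, 10, 4, 5]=(0 7)(2 11 4 12 5)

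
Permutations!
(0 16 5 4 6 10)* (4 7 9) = (0 16 5 7 9 4 6 10) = [16, 1, 2, 3, 6, 7, 10, 9, 8, 4, 0, 11, 12, 13, 14, 15, 5]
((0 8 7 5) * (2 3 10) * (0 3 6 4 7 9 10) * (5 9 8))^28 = ((0 5 3)(2 6 4 7 9 10))^28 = (0 5 3)(2 9 4)(6 10 7)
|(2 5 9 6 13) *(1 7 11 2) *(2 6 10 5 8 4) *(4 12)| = |(1 7 11 6 13)(2 8 12 4)(5 9 10)| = 60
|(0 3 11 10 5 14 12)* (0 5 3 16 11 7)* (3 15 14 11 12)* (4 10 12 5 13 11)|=|(0 16 5 4 10 15 14 3 7)(11 12 13)|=9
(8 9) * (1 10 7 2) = (1 10 7 2)(8 9) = [0, 10, 1, 3, 4, 5, 6, 2, 9, 8, 7]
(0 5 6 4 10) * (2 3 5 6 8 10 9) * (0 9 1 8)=[6, 8, 3, 5, 1, 0, 4, 7, 10, 2, 9]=(0 6 4 1 8 10 9 2 3 5)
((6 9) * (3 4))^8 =(9)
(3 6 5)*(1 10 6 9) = [0, 10, 2, 9, 4, 3, 5, 7, 8, 1, 6] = (1 10 6 5 3 9)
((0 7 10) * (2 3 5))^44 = (0 10 7)(2 5 3)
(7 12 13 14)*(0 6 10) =(0 6 10)(7 12 13 14) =[6, 1, 2, 3, 4, 5, 10, 12, 8, 9, 0, 11, 13, 14, 7]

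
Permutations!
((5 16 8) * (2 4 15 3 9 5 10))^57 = (2 3 16)(4 9 8)(5 10 15)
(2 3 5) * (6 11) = (2 3 5)(6 11) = [0, 1, 3, 5, 4, 2, 11, 7, 8, 9, 10, 6]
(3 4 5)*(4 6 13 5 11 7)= (3 6 13 5)(4 11 7)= [0, 1, 2, 6, 11, 3, 13, 4, 8, 9, 10, 7, 12, 5]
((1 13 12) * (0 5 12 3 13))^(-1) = (0 1 12 5)(3 13)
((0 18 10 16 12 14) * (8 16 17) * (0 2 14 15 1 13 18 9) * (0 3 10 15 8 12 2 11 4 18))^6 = (0 8 18 3 2 1 17 11)(4 9 16 15 10 14 13 12)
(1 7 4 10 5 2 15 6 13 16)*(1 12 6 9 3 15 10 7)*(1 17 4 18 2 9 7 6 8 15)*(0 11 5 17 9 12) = (0 11 5 12 8 15 7 18 2 10 17 4 6 13 16)(1 9 3) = [11, 9, 10, 1, 6, 12, 13, 18, 15, 3, 17, 5, 8, 16, 14, 7, 0, 4, 2]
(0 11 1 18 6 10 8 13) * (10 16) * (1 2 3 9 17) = (0 11 2 3 9 17 1 18 6 16 10 8 13) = [11, 18, 3, 9, 4, 5, 16, 7, 13, 17, 8, 2, 12, 0, 14, 15, 10, 1, 6]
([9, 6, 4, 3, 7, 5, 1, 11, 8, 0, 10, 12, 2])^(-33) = (0 9)(1 6)(2 7 12 4 11)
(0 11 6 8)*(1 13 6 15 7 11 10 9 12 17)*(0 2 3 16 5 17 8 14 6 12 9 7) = (0 10 7 11 15)(1 13 12 8 2 3 16 5 17)(6 14) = [10, 13, 3, 16, 4, 17, 14, 11, 2, 9, 7, 15, 8, 12, 6, 0, 5, 1]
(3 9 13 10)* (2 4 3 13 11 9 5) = (2 4 3 5)(9 11)(10 13) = [0, 1, 4, 5, 3, 2, 6, 7, 8, 11, 13, 9, 12, 10]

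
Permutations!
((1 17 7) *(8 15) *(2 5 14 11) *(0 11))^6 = ((0 11 2 5 14)(1 17 7)(8 15))^6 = (17)(0 11 2 5 14)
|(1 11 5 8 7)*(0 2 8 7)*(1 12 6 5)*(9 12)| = |(0 2 8)(1 11)(5 7 9 12 6)| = 30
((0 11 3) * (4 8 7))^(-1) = (0 3 11)(4 7 8)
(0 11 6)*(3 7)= [11, 1, 2, 7, 4, 5, 0, 3, 8, 9, 10, 6]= (0 11 6)(3 7)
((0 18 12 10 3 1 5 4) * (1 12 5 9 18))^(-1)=((0 1 9 18 5 4)(3 12 10))^(-1)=(0 4 5 18 9 1)(3 10 12)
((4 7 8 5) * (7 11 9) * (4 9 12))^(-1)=(4 12 11)(5 8 7 9)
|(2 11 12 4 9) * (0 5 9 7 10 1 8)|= |(0 5 9 2 11 12 4 7 10 1 8)|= 11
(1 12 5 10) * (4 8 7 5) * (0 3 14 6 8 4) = [3, 12, 2, 14, 4, 10, 8, 5, 7, 9, 1, 11, 0, 13, 6] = (0 3 14 6 8 7 5 10 1 12)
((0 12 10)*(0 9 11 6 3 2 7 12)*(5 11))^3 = ((2 7 12 10 9 5 11 6 3))^3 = (2 10 11)(3 12 5)(6 7 9)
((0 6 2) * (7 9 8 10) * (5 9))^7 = ((0 6 2)(5 9 8 10 7))^7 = (0 6 2)(5 8 7 9 10)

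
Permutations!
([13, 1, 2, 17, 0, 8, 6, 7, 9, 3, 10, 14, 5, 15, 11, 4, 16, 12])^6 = (17)(0 15)(4 13)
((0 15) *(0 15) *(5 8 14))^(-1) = ((15)(5 8 14))^(-1) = (15)(5 14 8)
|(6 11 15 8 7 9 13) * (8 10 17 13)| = 6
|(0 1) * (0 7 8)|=|(0 1 7 8)|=4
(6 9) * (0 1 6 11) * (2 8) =(0 1 6 9 11)(2 8) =[1, 6, 8, 3, 4, 5, 9, 7, 2, 11, 10, 0]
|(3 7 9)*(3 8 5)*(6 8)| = 6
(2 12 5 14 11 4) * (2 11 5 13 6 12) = [0, 1, 2, 3, 11, 14, 12, 7, 8, 9, 10, 4, 13, 6, 5] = (4 11)(5 14)(6 12 13)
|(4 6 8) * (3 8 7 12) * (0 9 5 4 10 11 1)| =12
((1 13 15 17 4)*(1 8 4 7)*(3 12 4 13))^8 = ((1 3 12 4 8 13 15 17 7))^8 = (1 7 17 15 13 8 4 12 3)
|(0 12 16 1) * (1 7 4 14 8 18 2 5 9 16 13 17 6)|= |(0 12 13 17 6 1)(2 5 9 16 7 4 14 8 18)|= 18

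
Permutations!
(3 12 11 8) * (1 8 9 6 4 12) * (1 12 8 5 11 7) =[0, 5, 2, 12, 8, 11, 4, 1, 3, 6, 10, 9, 7] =(1 5 11 9 6 4 8 3 12 7)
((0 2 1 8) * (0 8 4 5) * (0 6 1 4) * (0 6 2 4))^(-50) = (8)(0 5)(2 4)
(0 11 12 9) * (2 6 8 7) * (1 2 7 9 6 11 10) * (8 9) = (0 10 1 2 11 12 6 9) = [10, 2, 11, 3, 4, 5, 9, 7, 8, 0, 1, 12, 6]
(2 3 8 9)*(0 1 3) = (0 1 3 8 9 2) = [1, 3, 0, 8, 4, 5, 6, 7, 9, 2]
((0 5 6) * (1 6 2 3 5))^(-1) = ((0 1 6)(2 3 5))^(-1) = (0 6 1)(2 5 3)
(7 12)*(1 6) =(1 6)(7 12) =[0, 6, 2, 3, 4, 5, 1, 12, 8, 9, 10, 11, 7]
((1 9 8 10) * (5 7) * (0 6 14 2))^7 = ((0 6 14 2)(1 9 8 10)(5 7))^7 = (0 2 14 6)(1 10 8 9)(5 7)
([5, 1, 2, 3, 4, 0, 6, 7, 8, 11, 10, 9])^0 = (11)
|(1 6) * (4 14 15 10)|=4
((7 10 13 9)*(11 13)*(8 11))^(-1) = ((7 10 8 11 13 9))^(-1) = (7 9 13 11 8 10)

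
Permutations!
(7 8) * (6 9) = [0, 1, 2, 3, 4, 5, 9, 8, 7, 6] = (6 9)(7 8)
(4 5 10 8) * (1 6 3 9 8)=(1 6 3 9 8 4 5 10)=[0, 6, 2, 9, 5, 10, 3, 7, 4, 8, 1]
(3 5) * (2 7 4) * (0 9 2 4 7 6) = [9, 1, 6, 5, 4, 3, 0, 7, 8, 2] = (0 9 2 6)(3 5)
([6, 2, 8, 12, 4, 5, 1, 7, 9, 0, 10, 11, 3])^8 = [1, 8, 9, 3, 4, 5, 2, 7, 0, 6, 10, 11, 12]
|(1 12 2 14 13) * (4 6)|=10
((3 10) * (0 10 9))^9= ((0 10 3 9))^9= (0 10 3 9)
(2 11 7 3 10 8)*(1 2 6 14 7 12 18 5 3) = (1 2 11 12 18 5 3 10 8 6 14 7) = [0, 2, 11, 10, 4, 3, 14, 1, 6, 9, 8, 12, 18, 13, 7, 15, 16, 17, 5]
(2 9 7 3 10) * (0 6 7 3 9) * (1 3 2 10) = [6, 3, 0, 1, 4, 5, 7, 9, 8, 2, 10] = (10)(0 6 7 9 2)(1 3)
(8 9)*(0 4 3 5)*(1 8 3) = (0 4 1 8 9 3 5) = [4, 8, 2, 5, 1, 0, 6, 7, 9, 3]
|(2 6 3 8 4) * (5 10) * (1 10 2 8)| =|(1 10 5 2 6 3)(4 8)| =6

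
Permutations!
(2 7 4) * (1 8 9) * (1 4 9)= (1 8)(2 7 9 4)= [0, 8, 7, 3, 2, 5, 6, 9, 1, 4]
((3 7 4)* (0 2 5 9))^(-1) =(0 9 5 2)(3 4 7)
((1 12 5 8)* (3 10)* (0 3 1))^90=((0 3 10 1 12 5 8))^90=(0 8 5 12 1 10 3)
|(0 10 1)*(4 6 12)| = |(0 10 1)(4 6 12)| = 3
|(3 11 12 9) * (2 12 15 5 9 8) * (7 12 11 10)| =|(2 11 15 5 9 3 10 7 12 8)| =10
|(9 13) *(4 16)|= |(4 16)(9 13)|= 2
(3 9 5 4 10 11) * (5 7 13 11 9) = (3 5 4 10 9 7 13 11) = [0, 1, 2, 5, 10, 4, 6, 13, 8, 7, 9, 3, 12, 11]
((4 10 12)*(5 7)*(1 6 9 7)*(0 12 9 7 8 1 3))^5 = (0 8 3 9 5 10 7 4 6 12 1)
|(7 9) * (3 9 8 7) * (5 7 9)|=|(3 5 7 8 9)|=5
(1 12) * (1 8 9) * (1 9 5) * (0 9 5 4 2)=(0 9 5 1 12 8 4 2)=[9, 12, 0, 3, 2, 1, 6, 7, 4, 5, 10, 11, 8]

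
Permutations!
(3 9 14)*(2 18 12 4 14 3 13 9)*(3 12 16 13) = (2 18 16 13 9 12 4 14 3) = [0, 1, 18, 2, 14, 5, 6, 7, 8, 12, 10, 11, 4, 9, 3, 15, 13, 17, 16]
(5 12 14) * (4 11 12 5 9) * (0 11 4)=(0 11 12 14 9)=[11, 1, 2, 3, 4, 5, 6, 7, 8, 0, 10, 12, 14, 13, 9]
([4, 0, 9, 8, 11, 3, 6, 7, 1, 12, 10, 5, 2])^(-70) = [0, 1, 12, 3, 4, 5, 6, 7, 8, 2, 10, 11, 9]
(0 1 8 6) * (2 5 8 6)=(0 1 6)(2 5 8)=[1, 6, 5, 3, 4, 8, 0, 7, 2]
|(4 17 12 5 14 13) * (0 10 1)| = 6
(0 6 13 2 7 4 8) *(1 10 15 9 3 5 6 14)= (0 14 1 10 15 9 3 5 6 13 2 7 4 8)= [14, 10, 7, 5, 8, 6, 13, 4, 0, 3, 15, 11, 12, 2, 1, 9]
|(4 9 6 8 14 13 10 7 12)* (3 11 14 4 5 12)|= |(3 11 14 13 10 7)(4 9 6 8)(5 12)|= 12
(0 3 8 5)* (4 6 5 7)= (0 3 8 7 4 6 5)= [3, 1, 2, 8, 6, 0, 5, 4, 7]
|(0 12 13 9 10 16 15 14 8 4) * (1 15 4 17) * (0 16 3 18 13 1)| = |(0 12 1 15 14 8 17)(3 18 13 9 10)(4 16)| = 70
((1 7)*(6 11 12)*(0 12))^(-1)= ((0 12 6 11)(1 7))^(-1)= (0 11 6 12)(1 7)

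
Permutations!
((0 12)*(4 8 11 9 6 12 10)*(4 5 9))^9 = (0 9)(5 12)(6 10) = ((0 10 5 9 6 12)(4 8 11))^9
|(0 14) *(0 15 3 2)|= |(0 14 15 3 2)|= 5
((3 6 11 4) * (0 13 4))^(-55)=(0 11 6 3 4 13)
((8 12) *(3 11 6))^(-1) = ((3 11 6)(8 12))^(-1) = (3 6 11)(8 12)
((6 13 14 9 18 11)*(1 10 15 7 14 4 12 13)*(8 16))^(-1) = (1 6 11 18 9 14 7 15 10)(4 13 12)(8 16)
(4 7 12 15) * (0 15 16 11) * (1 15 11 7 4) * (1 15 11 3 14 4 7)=(0 3 14 4 7 12 16 1 11)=[3, 11, 2, 14, 7, 5, 6, 12, 8, 9, 10, 0, 16, 13, 4, 15, 1]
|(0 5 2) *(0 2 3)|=|(0 5 3)|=3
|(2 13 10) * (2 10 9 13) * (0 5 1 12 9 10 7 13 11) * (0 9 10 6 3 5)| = |(1 12 10 7 13 6 3 5)(9 11)| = 8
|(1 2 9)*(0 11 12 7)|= 12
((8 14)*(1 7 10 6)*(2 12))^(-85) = ((1 7 10 6)(2 12)(8 14))^(-85) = (1 6 10 7)(2 12)(8 14)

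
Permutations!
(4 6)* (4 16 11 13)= (4 6 16 11 13)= [0, 1, 2, 3, 6, 5, 16, 7, 8, 9, 10, 13, 12, 4, 14, 15, 11]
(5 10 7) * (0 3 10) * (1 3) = [1, 3, 2, 10, 4, 0, 6, 5, 8, 9, 7] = (0 1 3 10 7 5)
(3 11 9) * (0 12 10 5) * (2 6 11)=(0 12 10 5)(2 6 11 9 3)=[12, 1, 6, 2, 4, 0, 11, 7, 8, 3, 5, 9, 10]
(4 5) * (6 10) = [0, 1, 2, 3, 5, 4, 10, 7, 8, 9, 6] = (4 5)(6 10)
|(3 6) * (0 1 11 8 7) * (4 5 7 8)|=|(0 1 11 4 5 7)(3 6)|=6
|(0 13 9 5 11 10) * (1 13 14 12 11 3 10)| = 10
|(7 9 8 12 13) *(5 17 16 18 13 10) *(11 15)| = |(5 17 16 18 13 7 9 8 12 10)(11 15)| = 10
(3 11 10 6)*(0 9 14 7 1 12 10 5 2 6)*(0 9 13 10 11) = (0 13 10 9 14 7 1 12 11 5 2 6 3) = [13, 12, 6, 0, 4, 2, 3, 1, 8, 14, 9, 5, 11, 10, 7]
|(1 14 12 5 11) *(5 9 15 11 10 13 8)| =|(1 14 12 9 15 11)(5 10 13 8)| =12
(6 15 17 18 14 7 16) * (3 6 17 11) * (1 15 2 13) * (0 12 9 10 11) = (0 12 9 10 11 3 6 2 13 1 15)(7 16 17 18 14) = [12, 15, 13, 6, 4, 5, 2, 16, 8, 10, 11, 3, 9, 1, 7, 0, 17, 18, 14]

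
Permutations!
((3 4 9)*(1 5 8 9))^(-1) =((1 5 8 9 3 4))^(-1) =(1 4 3 9 8 5)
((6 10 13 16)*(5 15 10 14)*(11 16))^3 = (5 13 6 15 11 14 10 16) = ((5 15 10 13 11 16 6 14))^3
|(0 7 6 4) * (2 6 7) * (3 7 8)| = |(0 2 6 4)(3 7 8)| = 12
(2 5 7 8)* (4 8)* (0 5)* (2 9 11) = (0 5 7 4 8 9 11 2) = [5, 1, 0, 3, 8, 7, 6, 4, 9, 11, 10, 2]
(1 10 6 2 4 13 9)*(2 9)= (1 10 6 9)(2 4 13)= [0, 10, 4, 3, 13, 5, 9, 7, 8, 1, 6, 11, 12, 2]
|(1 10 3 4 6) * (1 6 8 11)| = 6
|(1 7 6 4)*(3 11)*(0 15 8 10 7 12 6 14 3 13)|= 36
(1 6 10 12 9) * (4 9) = (1 6 10 12 4 9) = [0, 6, 2, 3, 9, 5, 10, 7, 8, 1, 12, 11, 4]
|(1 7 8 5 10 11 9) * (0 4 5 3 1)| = |(0 4 5 10 11 9)(1 7 8 3)| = 12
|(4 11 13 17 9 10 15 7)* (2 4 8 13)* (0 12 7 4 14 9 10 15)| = 42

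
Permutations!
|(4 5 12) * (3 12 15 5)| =|(3 12 4)(5 15)| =6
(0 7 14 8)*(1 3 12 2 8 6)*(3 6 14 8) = (14)(0 7 8)(1 6)(2 3 12) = [7, 6, 3, 12, 4, 5, 1, 8, 0, 9, 10, 11, 2, 13, 14]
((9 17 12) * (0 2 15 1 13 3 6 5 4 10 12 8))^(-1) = ((0 2 15 1 13 3 6 5 4 10 12 9 17 8))^(-1) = (0 8 17 9 12 10 4 5 6 3 13 1 15 2)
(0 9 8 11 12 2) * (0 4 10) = (0 9 8 11 12 2 4 10) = [9, 1, 4, 3, 10, 5, 6, 7, 11, 8, 0, 12, 2]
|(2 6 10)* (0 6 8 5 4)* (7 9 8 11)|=10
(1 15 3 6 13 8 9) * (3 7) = (1 15 7 3 6 13 8 9) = [0, 15, 2, 6, 4, 5, 13, 3, 9, 1, 10, 11, 12, 8, 14, 7]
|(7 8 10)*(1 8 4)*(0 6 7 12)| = |(0 6 7 4 1 8 10 12)| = 8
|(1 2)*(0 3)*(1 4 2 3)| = 6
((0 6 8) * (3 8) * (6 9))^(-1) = (0 8 3 6 9)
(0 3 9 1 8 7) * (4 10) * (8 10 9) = (0 3 8 7)(1 10 4 9) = [3, 10, 2, 8, 9, 5, 6, 0, 7, 1, 4]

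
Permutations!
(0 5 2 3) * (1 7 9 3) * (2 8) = (0 5 8 2 1 7 9 3) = [5, 7, 1, 0, 4, 8, 6, 9, 2, 3]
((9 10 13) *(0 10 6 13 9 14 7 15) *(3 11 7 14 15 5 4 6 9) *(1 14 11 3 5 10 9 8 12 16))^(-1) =(0 15 13 6 4 5 10 7 11 14 1 16 12 8 9)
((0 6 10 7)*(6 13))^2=(0 6 7 13 10)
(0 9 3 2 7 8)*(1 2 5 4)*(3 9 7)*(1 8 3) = (9)(0 7 3 5 4 8)(1 2) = [7, 2, 1, 5, 8, 4, 6, 3, 0, 9]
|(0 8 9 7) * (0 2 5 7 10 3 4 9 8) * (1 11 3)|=6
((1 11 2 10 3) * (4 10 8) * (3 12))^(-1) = ((1 11 2 8 4 10 12 3))^(-1) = (1 3 12 10 4 8 2 11)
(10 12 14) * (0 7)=(0 7)(10 12 14)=[7, 1, 2, 3, 4, 5, 6, 0, 8, 9, 12, 11, 14, 13, 10]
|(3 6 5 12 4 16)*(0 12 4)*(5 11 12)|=8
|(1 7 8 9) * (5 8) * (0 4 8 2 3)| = |(0 4 8 9 1 7 5 2 3)| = 9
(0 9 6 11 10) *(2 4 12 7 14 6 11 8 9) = (0 2 4 12 7 14 6 8 9 11 10) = [2, 1, 4, 3, 12, 5, 8, 14, 9, 11, 0, 10, 7, 13, 6]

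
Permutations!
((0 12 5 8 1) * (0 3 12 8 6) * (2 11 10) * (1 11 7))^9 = (0 5 3 7 10 8 6 12 1 2 11)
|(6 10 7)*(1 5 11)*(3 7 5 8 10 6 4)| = 15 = |(1 8 10 5 11)(3 7 4)|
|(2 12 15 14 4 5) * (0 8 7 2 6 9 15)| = 30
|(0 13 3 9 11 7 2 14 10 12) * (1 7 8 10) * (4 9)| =36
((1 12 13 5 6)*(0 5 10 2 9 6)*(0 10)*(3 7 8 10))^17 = ((0 5 3 7 8 10 2 9 6 1 12 13))^17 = (0 10 12 7 6 5 2 13 8 1 3 9)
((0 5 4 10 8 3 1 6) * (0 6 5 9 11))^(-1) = ((0 9 11)(1 5 4 10 8 3))^(-1) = (0 11 9)(1 3 8 10 4 5)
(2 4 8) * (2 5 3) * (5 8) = (8)(2 4 5 3) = [0, 1, 4, 2, 5, 3, 6, 7, 8]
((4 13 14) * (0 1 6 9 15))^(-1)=((0 1 6 9 15)(4 13 14))^(-1)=(0 15 9 6 1)(4 14 13)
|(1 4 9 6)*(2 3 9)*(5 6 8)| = 8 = |(1 4 2 3 9 8 5 6)|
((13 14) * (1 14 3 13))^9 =((1 14)(3 13))^9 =(1 14)(3 13)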